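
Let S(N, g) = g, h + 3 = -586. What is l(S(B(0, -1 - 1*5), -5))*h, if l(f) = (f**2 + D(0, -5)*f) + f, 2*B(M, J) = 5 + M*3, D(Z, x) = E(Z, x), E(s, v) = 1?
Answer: -8835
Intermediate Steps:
D(Z, x) = 1
B(M, J) = 5/2 + 3*M/2 (B(M, J) = (5 + M*3)/2 = (5 + 3*M)/2 = 5/2 + 3*M/2)
h = -589 (h = -3 - 586 = -589)
l(f) = f**2 + 2*f (l(f) = (f**2 + 1*f) + f = (f**2 + f) + f = (f + f**2) + f = f**2 + 2*f)
l(S(B(0, -1 - 1*5), -5))*h = -5*(2 - 5)*(-589) = -5*(-3)*(-589) = 15*(-589) = -8835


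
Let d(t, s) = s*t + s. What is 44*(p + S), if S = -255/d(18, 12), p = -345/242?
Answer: -23395/209 ≈ -111.94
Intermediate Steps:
p = -345/242 (p = -345*1/242 = -345/242 ≈ -1.4256)
d(t, s) = s + s*t
S = -85/76 (S = -255*1/(12*(1 + 18)) = -255/(12*19) = -255/228 = -255*1/228 = -85/76 ≈ -1.1184)
44*(p + S) = 44*(-345/242 - 85/76) = 44*(-23395/9196) = -23395/209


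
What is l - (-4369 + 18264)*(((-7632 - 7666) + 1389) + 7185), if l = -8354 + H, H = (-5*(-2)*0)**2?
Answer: 93421626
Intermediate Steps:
H = 0 (H = (10*0)**2 = 0**2 = 0)
l = -8354 (l = -8354 + 0 = -8354)
l - (-4369 + 18264)*(((-7632 - 7666) + 1389) + 7185) = -8354 - (-4369 + 18264)*(((-7632 - 7666) + 1389) + 7185) = -8354 - 13895*((-15298 + 1389) + 7185) = -8354 - 13895*(-13909 + 7185) = -8354 - 13895*(-6724) = -8354 - 1*(-93429980) = -8354 + 93429980 = 93421626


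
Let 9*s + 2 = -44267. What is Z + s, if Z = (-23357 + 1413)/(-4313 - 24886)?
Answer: -430804345/87597 ≈ -4918.0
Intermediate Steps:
Z = 21944/29199 (Z = -21944/(-29199) = -21944*(-1/29199) = 21944/29199 ≈ 0.75153)
s = -44269/9 (s = -2/9 + (⅑)*(-44267) = -2/9 - 44267/9 = -44269/9 ≈ -4918.8)
Z + s = 21944/29199 - 44269/9 = -430804345/87597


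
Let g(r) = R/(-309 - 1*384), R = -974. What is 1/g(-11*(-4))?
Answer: 693/974 ≈ 0.71150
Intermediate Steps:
g(r) = 974/693 (g(r) = -974/(-309 - 1*384) = -974/(-309 - 384) = -974/(-693) = -974*(-1/693) = 974/693)
1/g(-11*(-4)) = 1/(974/693) = 693/974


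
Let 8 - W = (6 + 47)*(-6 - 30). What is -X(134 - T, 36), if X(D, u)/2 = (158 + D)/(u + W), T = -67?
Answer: -359/976 ≈ -0.36783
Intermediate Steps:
W = 1916 (W = 8 - (6 + 47)*(-6 - 30) = 8 - 53*(-36) = 8 - 1*(-1908) = 8 + 1908 = 1916)
X(D, u) = 2*(158 + D)/(1916 + u) (X(D, u) = 2*((158 + D)/(u + 1916)) = 2*((158 + D)/(1916 + u)) = 2*(158 + D)/(1916 + u))
-X(134 - T, 36) = -2*(158 + (134 - 1*(-67)))/(1916 + 36) = -2*(158 + (134 + 67))/1952 = -2*(158 + 201)/1952 = -2*359/1952 = -1*359/976 = -359/976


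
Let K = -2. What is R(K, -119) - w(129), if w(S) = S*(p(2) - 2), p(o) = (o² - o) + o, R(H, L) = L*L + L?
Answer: 13784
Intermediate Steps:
R(H, L) = L + L² (R(H, L) = L² + L = L + L²)
p(o) = o²
w(S) = 2*S (w(S) = S*(2² - 2) = S*(4 - 2) = S*2 = 2*S)
R(K, -119) - w(129) = -119*(1 - 119) - 2*129 = -119*(-118) - 1*258 = 14042 - 258 = 13784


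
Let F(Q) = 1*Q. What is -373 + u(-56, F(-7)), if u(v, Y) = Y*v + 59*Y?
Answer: -394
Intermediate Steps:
F(Q) = Q
u(v, Y) = 59*Y + Y*v
-373 + u(-56, F(-7)) = -373 - 7*(59 - 56) = -373 - 7*3 = -373 - 21 = -394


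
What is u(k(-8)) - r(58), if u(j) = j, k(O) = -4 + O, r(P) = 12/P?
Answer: -354/29 ≈ -12.207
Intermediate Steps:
u(k(-8)) - r(58) = (-4 - 8) - 12/58 = -12 - 12/58 = -12 - 1*6/29 = -12 - 6/29 = -354/29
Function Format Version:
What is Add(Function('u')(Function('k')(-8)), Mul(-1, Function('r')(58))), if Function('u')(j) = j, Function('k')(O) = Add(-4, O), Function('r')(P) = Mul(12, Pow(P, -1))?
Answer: Rational(-354, 29) ≈ -12.207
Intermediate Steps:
Add(Function('u')(Function('k')(-8)), Mul(-1, Function('r')(58))) = Add(Add(-4, -8), Mul(-1, Mul(12, Pow(58, -1)))) = Add(-12, Mul(-1, Mul(12, Rational(1, 58)))) = Add(-12, Mul(-1, Rational(6, 29))) = Add(-12, Rational(-6, 29)) = Rational(-354, 29)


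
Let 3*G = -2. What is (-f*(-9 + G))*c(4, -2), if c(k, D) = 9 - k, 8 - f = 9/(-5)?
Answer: 1421/3 ≈ 473.67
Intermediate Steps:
G = -⅔ (G = (⅓)*(-2) = -⅔ ≈ -0.66667)
f = 49/5 (f = 8 - 9/(-5) = 8 - 9*(-1)/5 = 8 - 1*(-9/5) = 8 + 9/5 = 49/5 ≈ 9.8000)
(-f*(-9 + G))*c(4, -2) = (-49*(-9 - ⅔)/5)*(9 - 1*4) = (-49*(-29)/(5*3))*(9 - 4) = -1*(-1421/15)*5 = (1421/15)*5 = 1421/3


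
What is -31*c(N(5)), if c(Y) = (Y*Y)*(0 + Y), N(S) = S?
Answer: -3875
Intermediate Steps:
c(Y) = Y³ (c(Y) = Y²*Y = Y³)
-31*c(N(5)) = -31*5³ = -31*125 = -3875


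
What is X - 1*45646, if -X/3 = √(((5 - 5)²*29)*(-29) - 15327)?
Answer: -45646 - 9*I*√1703 ≈ -45646.0 - 371.41*I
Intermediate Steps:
X = -9*I*√1703 (X = -3*√(((5 - 5)²*29)*(-29) - 15327) = -3*√((0²*29)*(-29) - 15327) = -3*√((0*29)*(-29) - 15327) = -3*√(0*(-29) - 15327) = -3*√(0 - 15327) = -9*I*√1703 ≈ -371.41*I)
X - 1*45646 = -9*I*√1703 - 1*45646 = -9*I*√1703 - 45646 = -45646 - 9*I*√1703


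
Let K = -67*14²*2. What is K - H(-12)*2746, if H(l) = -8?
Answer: -4296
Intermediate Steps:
K = -26264 (K = -67*196*2 = -13132*2 = -26264)
K - H(-12)*2746 = -26264 - (-8)*2746 = -26264 - 1*(-21968) = -26264 + 21968 = -4296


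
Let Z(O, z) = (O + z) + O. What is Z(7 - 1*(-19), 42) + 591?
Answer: 685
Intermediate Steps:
Z(O, z) = z + 2*O
Z(7 - 1*(-19), 42) + 591 = (42 + 2*(7 - 1*(-19))) + 591 = (42 + 2*(7 + 19)) + 591 = (42 + 2*26) + 591 = (42 + 52) + 591 = 94 + 591 = 685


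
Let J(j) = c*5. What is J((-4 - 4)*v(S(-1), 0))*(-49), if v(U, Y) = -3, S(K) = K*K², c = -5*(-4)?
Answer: -4900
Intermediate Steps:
c = 20
S(K) = K³
J(j) = 100 (J(j) = 20*5 = 100)
J((-4 - 4)*v(S(-1), 0))*(-49) = 100*(-49) = -4900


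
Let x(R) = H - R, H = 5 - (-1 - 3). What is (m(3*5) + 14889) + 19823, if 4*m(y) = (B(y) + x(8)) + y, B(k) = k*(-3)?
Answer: 138819/4 ≈ 34705.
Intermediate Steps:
H = 9 (H = 5 - 1*(-4) = 5 + 4 = 9)
x(R) = 9 - R
B(k) = -3*k
m(y) = ¼ - y/2 (m(y) = ((-3*y + (9 - 1*8)) + y)/4 = ((-3*y + (9 - 8)) + y)/4 = ((-3*y + 1) + y)/4 = ((1 - 3*y) + y)/4 = (1 - 2*y)/4 = ¼ - y/2)
(m(3*5) + 14889) + 19823 = ((¼ - 3*5/2) + 14889) + 19823 = ((¼ - ½*15) + 14889) + 19823 = ((¼ - 15/2) + 14889) + 19823 = (-29/4 + 14889) + 19823 = 59527/4 + 19823 = 138819/4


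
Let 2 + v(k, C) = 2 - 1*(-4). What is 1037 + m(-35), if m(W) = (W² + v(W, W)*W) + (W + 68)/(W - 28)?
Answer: 44551/21 ≈ 2121.5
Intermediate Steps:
v(k, C) = 4 (v(k, C) = -2 + (2 - 1*(-4)) = -2 + (2 + 4) = -2 + 6 = 4)
m(W) = W² + 4*W + (68 + W)/(-28 + W) (m(W) = (W² + 4*W) + (W + 68)/(W - 28) = (W² + 4*W) + (68 + W)/(-28 + W) = W² + 4*W + (68 + W)/(-28 + W))
1037 + m(-35) = 1037 + (68 + (-35)³ - 111*(-35) - 24*(-35)²)/(-28 - 35) = 1037 + (68 - 42875 + 3885 - 24*1225)/(-63) = 1037 - (68 - 42875 + 3885 - 29400)/63 = 1037 - 1/63*(-68322) = 1037 + 22774/21 = 44551/21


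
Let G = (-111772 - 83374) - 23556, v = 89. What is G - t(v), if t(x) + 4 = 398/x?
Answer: -19464520/89 ≈ -2.1870e+5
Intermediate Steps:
t(x) = -4 + 398/x
G = -218702 (G = -195146 - 23556 = -218702)
G - t(v) = -218702 - (-4 + 398/89) = -218702 - 1*42/89 = -218702 - 42/89 = -19464520/89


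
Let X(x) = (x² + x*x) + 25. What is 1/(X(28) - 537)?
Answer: 1/1056 ≈ 0.00094697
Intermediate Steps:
X(x) = 25 + 2*x² (X(x) = (x² + x²) + 25 = 2*x² + 25 = 25 + 2*x²)
1/(X(28) - 537) = 1/((25 + 2*28²) - 537) = 1/((25 + 2*784) - 537) = 1/((25 + 1568) - 537) = 1/(1593 - 537) = 1/1056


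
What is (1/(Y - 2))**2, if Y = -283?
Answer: 1/81225 ≈ 1.2311e-5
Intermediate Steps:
(1/(Y - 2))**2 = (1/(-283 - 2))**2 = (1/(-285))**2 = (-1/285)**2 = 1/81225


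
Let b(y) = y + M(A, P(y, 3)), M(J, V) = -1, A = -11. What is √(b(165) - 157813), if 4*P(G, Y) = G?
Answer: I*√157649 ≈ 397.05*I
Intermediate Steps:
P(G, Y) = G/4
b(y) = -1 + y (b(y) = y - 1 = -1 + y)
√(b(165) - 157813) = √((-1 + 165) - 157813) = √(164 - 157813) = √(-157649) = I*√157649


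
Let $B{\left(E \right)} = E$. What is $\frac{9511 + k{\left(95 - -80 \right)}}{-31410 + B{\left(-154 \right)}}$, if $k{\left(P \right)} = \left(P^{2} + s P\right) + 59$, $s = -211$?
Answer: $- \frac{1635}{15782} \approx -0.1036$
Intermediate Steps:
$k{\left(P \right)} = 59 + P^{2} - 211 P$ ($k{\left(P \right)} = \left(P^{2} - 211 P\right) + 59 = 59 + P^{2} - 211 P$)
$\frac{9511 + k{\left(95 - -80 \right)}}{-31410 + B{\left(-154 \right)}} = \frac{9511 + \left(59 + \left(95 - -80\right)^{2} - 211 \left(95 - -80\right)\right)}{-31410 - 154} = \frac{9511 + \left(59 + \left(95 + 80\right)^{2} - 211 \left(95 + 80\right)\right)}{-31564} = \left(9511 + \left(59 + 175^{2} - 36925\right)\right) \left(- \frac{1}{31564}\right) = \left(9511 + \left(59 + 30625 - 36925\right)\right) \left(- \frac{1}{31564}\right) = \left(9511 - 6241\right) \left(- \frac{1}{31564}\right) = 3270 \left(- \frac{1}{31564}\right) = - \frac{1635}{15782}$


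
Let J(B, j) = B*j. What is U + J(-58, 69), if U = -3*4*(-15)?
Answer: -3822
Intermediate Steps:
U = 180 (U = -12*(-15) = 180)
U + J(-58, 69) = 180 - 58*69 = 180 - 4002 = -3822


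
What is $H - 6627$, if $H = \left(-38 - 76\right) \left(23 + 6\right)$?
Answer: $-9933$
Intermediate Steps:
$H = -3306$ ($H = \left(-114\right) 29 = -3306$)
$H - 6627 = -3306 - 6627 = -9933$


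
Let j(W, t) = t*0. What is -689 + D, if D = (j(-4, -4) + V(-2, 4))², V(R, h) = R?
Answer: -685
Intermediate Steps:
j(W, t) = 0
D = 4 (D = (0 - 2)² = (-2)² = 4)
-689 + D = -689 + 4 = -685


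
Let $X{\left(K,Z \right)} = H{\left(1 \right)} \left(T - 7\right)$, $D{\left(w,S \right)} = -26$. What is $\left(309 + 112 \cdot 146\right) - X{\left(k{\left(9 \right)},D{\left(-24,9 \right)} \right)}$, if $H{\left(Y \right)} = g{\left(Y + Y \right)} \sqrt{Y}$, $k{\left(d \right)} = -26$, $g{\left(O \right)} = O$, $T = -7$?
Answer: $16689$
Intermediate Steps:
$H{\left(Y \right)} = 2 Y^{\frac{3}{2}}$ ($H{\left(Y \right)} = \left(Y + Y\right) \sqrt{Y} = 2 Y \sqrt{Y} = 2 Y^{\frac{3}{2}}$)
$X{\left(K,Z \right)} = -28$ ($X{\left(K,Z \right)} = 2 \cdot 1^{\frac{3}{2}} \left(-7 - 7\right) = 2 \cdot 1 \left(-14\right) = 2 \left(-14\right) = -28$)
$\left(309 + 112 \cdot 146\right) - X{\left(k{\left(9 \right)},D{\left(-24,9 \right)} \right)} = \left(309 + 112 \cdot 146\right) - -28 = \left(309 + 16352\right) + 28 = 16661 + 28 = 16689$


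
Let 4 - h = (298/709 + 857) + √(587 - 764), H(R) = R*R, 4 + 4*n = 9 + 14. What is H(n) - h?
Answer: 9937149/11344 + I*√177 ≈ 875.98 + 13.304*I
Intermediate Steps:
n = 19/4 (n = -1 + (9 + 14)/4 = -1 + (¼)*23 = -1 + 23/4 = 19/4 ≈ 4.7500)
H(R) = R²
h = -605075/709 - I*√177 (h = 4 - ((298/709 + 857) + √(587 - 764)) = 4 - ((298*(1/709) + 857) + √(-177)) = 4 - ((298/709 + 857) + I*√177) = 4 - (607911/709 + I*√177) = 4 + (-607911/709 - I*√177) = -605075/709 - I*√177 ≈ -853.42 - 13.304*I)
H(n) - h = (19/4)² - (-605075/709 - I*√177) = 361/16 + (605075/709 + I*√177) = 9937149/11344 + I*√177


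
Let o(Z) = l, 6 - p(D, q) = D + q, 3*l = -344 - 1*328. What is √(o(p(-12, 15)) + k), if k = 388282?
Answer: √388058 ≈ 622.94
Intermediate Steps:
l = -224 (l = (-344 - 1*328)/3 = (-344 - 328)/3 = (⅓)*(-672) = -224)
p(D, q) = 6 - D - q (p(D, q) = 6 - (D + q) = 6 + (-D - q) = 6 - D - q)
o(Z) = -224
√(o(p(-12, 15)) + k) = √(-224 + 388282) = √388058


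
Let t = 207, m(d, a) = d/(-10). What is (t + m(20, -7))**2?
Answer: 42025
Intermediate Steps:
m(d, a) = -d/10 (m(d, a) = d*(-1/10) = -d/10)
(t + m(20, -7))**2 = (207 - 1/10*20)**2 = (207 - 2)**2 = 205**2 = 42025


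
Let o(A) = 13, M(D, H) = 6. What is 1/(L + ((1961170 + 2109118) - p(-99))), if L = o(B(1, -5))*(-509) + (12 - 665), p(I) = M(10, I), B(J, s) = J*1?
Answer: 1/4063012 ≈ 2.4612e-7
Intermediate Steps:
B(J, s) = J
p(I) = 6
L = -7270 (L = 13*(-509) + (12 - 665) = -6617 - 653 = -7270)
1/(L + ((1961170 + 2109118) - p(-99))) = 1/(-7270 + ((1961170 + 2109118) - 1*6)) = 1/(-7270 + (4070288 - 6)) = 1/(-7270 + 4070282) = 1/4063012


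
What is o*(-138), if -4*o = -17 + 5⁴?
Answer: 20976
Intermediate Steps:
o = -152 (o = -(-17 + 5⁴)/4 = -(-17 + 625)/4 = -¼*608 = -152)
o*(-138) = -152*(-138) = 20976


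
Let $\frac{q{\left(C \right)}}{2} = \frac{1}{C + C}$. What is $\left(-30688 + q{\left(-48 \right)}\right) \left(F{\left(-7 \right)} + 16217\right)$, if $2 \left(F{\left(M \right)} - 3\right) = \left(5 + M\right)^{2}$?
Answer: $- \frac{11947705775}{24} \approx -4.9782 \cdot 10^{8}$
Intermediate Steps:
$F{\left(M \right)} = 3 + \frac{\left(5 + M\right)^{2}}{2}$
$q{\left(C \right)} = \frac{1}{C}$ ($q{\left(C \right)} = \frac{2}{C + C} = \frac{2}{2 C} = 2 \frac{1}{2 C} = \frac{1}{C}$)
$\left(-30688 + q{\left(-48 \right)}\right) \left(F{\left(-7 \right)} + 16217\right) = \left(-30688 + \frac{1}{-48}\right) \left(\left(3 + \frac{\left(5 - 7\right)^{2}}{2}\right) + 16217\right) = \left(-30688 - \frac{1}{48}\right) \left(\left(3 + \frac{\left(-2\right)^{2}}{2}\right) + 16217\right) = - \frac{1473025 \left(\left(3 + \frac{1}{2} \cdot 4\right) + 16217\right)}{48} = - \frac{1473025 \left(\left(3 + 2\right) + 16217\right)}{48} = - \frac{1473025 \left(5 + 16217\right)}{48} = \left(- \frac{1473025}{48}\right) 16222 = - \frac{11947705775}{24}$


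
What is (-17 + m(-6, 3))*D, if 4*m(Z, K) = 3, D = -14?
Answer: 455/2 ≈ 227.50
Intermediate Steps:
m(Z, K) = ¾ (m(Z, K) = (¼)*3 = ¾)
(-17 + m(-6, 3))*D = (-17 + ¾)*(-14) = -65/4*(-14) = 455/2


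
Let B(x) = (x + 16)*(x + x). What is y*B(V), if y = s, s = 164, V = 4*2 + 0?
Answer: 62976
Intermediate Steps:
V = 8 (V = 8 + 0 = 8)
B(x) = 2*x*(16 + x) (B(x) = (16 + x)*(2*x) = 2*x*(16 + x))
y = 164
y*B(V) = 164*(2*8*(16 + 8)) = 164*(2*8*24) = 164*384 = 62976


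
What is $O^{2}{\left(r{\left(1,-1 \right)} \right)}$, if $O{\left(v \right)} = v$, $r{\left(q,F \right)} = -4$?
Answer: $16$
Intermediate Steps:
$O^{2}{\left(r{\left(1,-1 \right)} \right)} = \left(-4\right)^{2} = 16$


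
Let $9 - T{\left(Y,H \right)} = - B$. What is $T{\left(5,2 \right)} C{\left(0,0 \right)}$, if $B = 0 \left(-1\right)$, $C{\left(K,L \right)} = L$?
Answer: $0$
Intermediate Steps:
$B = 0$
$T{\left(Y,H \right)} = 9$ ($T{\left(Y,H \right)} = 9 - \left(-1\right) 0 = 9 - 0 = 9 + 0 = 9$)
$T{\left(5,2 \right)} C{\left(0,0 \right)} = 9 \cdot 0 = 0$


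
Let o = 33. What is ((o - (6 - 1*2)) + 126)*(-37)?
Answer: -5735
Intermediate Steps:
((o - (6 - 1*2)) + 126)*(-37) = ((33 - (6 - 1*2)) + 126)*(-37) = ((33 - (6 - 2)) + 126)*(-37) = ((33 - 1*4) + 126)*(-37) = ((33 - 4) + 126)*(-37) = (29 + 126)*(-37) = 155*(-37) = -5735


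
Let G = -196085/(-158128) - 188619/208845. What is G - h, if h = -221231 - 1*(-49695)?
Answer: 1888285842861451/11008080720 ≈ 1.7154e+5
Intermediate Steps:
h = -171536 (h = -221231 + 49695 = -171536)
G = 3708475531/11008080720 (G = -196085*(-1/158128) - 188619*1/208845 = 196085/158128 - 62873/69615 = 3708475531/11008080720 ≈ 0.33689)
G - h = 3708475531/11008080720 - 1*(-171536) = 3708475531/11008080720 + 171536 = 1888285842861451/11008080720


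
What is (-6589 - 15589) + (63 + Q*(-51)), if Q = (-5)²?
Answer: -23390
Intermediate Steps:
Q = 25
(-6589 - 15589) + (63 + Q*(-51)) = (-6589 - 15589) + (63 + 25*(-51)) = -22178 + (63 - 1275) = -22178 - 1212 = -23390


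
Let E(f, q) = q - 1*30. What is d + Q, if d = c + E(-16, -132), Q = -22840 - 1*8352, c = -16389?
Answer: -47743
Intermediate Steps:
E(f, q) = -30 + q (E(f, q) = q - 30 = -30 + q)
Q = -31192 (Q = -22840 - 8352 = -31192)
d = -16551 (d = -16389 + (-30 - 132) = -16389 - 162 = -16551)
d + Q = -16551 - 31192 = -47743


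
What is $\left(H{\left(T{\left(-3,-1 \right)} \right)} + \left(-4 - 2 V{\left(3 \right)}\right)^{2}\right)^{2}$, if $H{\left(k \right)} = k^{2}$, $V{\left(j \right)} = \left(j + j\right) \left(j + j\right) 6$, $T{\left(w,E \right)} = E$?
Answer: $36136869409$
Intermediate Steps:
$V{\left(j \right)} = 24 j^{2}$ ($V{\left(j \right)} = 2 j 2 j 6 = 4 j^{2} \cdot 6 = 24 j^{2}$)
$\left(H{\left(T{\left(-3,-1 \right)} \right)} + \left(-4 - 2 V{\left(3 \right)}\right)^{2}\right)^{2} = \left(\left(-1\right)^{2} + \left(-4 - 2 \cdot 24 \cdot 3^{2}\right)^{2}\right)^{2} = \left(1 + \left(-4 - 2 \cdot 24 \cdot 9\right)^{2}\right)^{2} = \left(1 + \left(-4 - 432\right)^{2}\right)^{2} = \left(1 + \left(-436\right)^{2}\right)^{2} = \left(1 + 190096\right)^{2} = 190097^{2} = 36136869409$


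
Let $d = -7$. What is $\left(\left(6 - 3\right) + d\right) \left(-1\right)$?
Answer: $4$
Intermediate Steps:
$\left(\left(6 - 3\right) + d\right) \left(-1\right) = \left(\left(6 - 3\right) - 7\right) \left(-1\right) = \left(3 - 7\right) \left(-1\right) = \left(-4\right) \left(-1\right) = 4$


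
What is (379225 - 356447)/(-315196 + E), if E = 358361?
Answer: 22778/43165 ≈ 0.52770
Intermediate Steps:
(379225 - 356447)/(-315196 + E) = (379225 - 356447)/(-315196 + 358361) = 22778/43165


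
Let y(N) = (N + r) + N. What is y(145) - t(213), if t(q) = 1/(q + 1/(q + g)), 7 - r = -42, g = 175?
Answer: 28016267/82645 ≈ 339.00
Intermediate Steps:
r = 49 (r = 7 - 1*(-42) = 7 + 42 = 49)
y(N) = 49 + 2*N (y(N) = (N + 49) + N = (49 + N) + N = 49 + 2*N)
t(q) = 1/(q + 1/(175 + q)) (t(q) = 1/(q + 1/(q + 175)) = 1/(q + 1/(175 + q)))
y(145) - t(213) = (49 + 2*145) - (175 + 213)/(1 + 213² + 175*213) = (49 + 290) - 388/(1 + 45369 + 37275) = 339 - 388/82645 = 28016267/82645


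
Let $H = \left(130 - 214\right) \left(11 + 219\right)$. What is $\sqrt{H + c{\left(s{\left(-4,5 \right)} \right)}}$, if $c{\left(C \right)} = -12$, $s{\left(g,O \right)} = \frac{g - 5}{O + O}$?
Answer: $6 i \sqrt{537} \approx 139.04 i$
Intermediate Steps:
$H = -19320$ ($H = \left(-84\right) 230 = -19320$)
$s{\left(g,O \right)} = \frac{-5 + g}{2 O}$
$\sqrt{H + c{\left(s{\left(-4,5 \right)} \right)}} = \sqrt{-19320 - 12} = \sqrt{-19332} = 6 i \sqrt{537}$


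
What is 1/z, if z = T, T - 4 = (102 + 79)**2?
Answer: 1/32765 ≈ 3.0520e-5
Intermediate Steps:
T = 32765 (T = 4 + (102 + 79)**2 = 4 + 181**2 = 4 + 32761 = 32765)
z = 32765
1/z = 1/32765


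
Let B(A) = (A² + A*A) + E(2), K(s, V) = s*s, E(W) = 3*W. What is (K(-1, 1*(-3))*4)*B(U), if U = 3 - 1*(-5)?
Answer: 536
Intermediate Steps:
K(s, V) = s²
U = 8 (U = 3 + 5 = 8)
B(A) = 6 + 2*A² (B(A) = (A² + A*A) + 3*2 = (A² + A²) + 6 = 2*A² + 6 = 6 + 2*A²)
(K(-1, 1*(-3))*4)*B(U) = ((-1)²*4)*(6 + 2*8²) = (1*4)*(6 + 2*64) = 4*(6 + 128) = 4*134 = 536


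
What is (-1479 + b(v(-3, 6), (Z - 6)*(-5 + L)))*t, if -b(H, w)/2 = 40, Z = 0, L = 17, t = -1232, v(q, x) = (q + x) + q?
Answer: 1920688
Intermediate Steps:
v(q, x) = x + 2*q
b(H, w) = -80 (b(H, w) = -2*40 = -80)
(-1479 + b(v(-3, 6), (Z - 6)*(-5 + L)))*t = (-1479 - 80)*(-1232) = -1559*(-1232) = 1920688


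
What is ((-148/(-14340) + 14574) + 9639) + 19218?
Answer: 155700172/3585 ≈ 43431.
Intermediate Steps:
((-148/(-14340) + 14574) + 9639) + 19218 = ((-148*(-1/14340) + 14574) + 9639) + 19218 = ((37/3585 + 14574) + 9639) + 19218 = (52247827/3585 + 9639) + 19218 = 86803642/3585 + 19218 = 155700172/3585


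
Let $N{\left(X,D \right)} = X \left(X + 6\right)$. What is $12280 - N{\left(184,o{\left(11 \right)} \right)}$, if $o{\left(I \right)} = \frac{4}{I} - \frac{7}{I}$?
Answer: $-22680$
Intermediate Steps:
$o{\left(I \right)} = - \frac{3}{I}$
$N{\left(X,D \right)} = X \left(6 + X\right)$
$12280 - N{\left(184,o{\left(11 \right)} \right)} = 12280 - 184 \left(6 + 184\right) = 12280 - 184 \cdot 190 = 12280 - 34960 = -22680$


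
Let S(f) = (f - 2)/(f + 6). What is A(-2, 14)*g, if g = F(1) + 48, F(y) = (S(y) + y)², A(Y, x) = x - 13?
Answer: 2388/49 ≈ 48.735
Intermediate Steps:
S(f) = (-2 + f)/(6 + f)
A(Y, x) = -13 + x
F(y) = (y + (-2 + y)/(6 + y))² (F(y) = ((-2 + y)/(6 + y) + y)² = (y + (-2 + y)/(6 + y))²)
g = 2388/49 (g = (-2 + 1 + 1*(6 + 1))²/(6 + 1)² + 48 = (-2 + 1 + 1*7)²/7² + 48 = (-2 + 1 + 7)²/49 + 48 = (1/49)*6² + 48 = (1/49)*36 + 48 = 36/49 + 48 = 2388/49 ≈ 48.735)
A(-2, 14)*g = (-13 + 14)*(2388/49) = 1*(2388/49) = 2388/49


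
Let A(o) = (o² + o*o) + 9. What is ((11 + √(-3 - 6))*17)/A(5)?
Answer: 187/59 + 51*I/59 ≈ 3.1695 + 0.86441*I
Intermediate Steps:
A(o) = 9 + 2*o² (A(o) = (o² + o²) + 9 = 2*o² + 9 = 9 + 2*o²)
((11 + √(-3 - 6))*17)/A(5) = ((11 + √(-3 - 6))*17)/(9 + 2*5²) = ((11 + √(-9))*17)/(9 + 2*25) = ((11 + 3*I)*17)/(9 + 50) = (187 + 51*I)/59 = (187 + 51*I)*(1/59) = 187/59 + 51*I/59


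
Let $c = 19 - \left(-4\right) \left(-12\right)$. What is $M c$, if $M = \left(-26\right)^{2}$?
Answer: $-19604$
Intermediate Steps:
$M = 676$
$c = -29$ ($c = 19 - 48 = -29$)
$M c = 676 \left(-29\right) = -19604$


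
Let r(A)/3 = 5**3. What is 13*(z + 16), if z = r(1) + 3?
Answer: 5122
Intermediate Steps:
r(A) = 375 (r(A) = 3*5**3 = 3*125 = 375)
z = 378 (z = 375 + 3 = 378)
13*(z + 16) = 13*(378 + 16) = 13*394 = 5122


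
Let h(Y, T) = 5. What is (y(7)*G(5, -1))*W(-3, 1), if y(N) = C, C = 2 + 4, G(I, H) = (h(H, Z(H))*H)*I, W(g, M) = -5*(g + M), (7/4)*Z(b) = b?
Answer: -1500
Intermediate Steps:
Z(b) = 4*b/7
W(g, M) = -5*M - 5*g (W(g, M) = -5*(M + g) = -5*M - 5*g)
G(I, H) = 5*H*I (G(I, H) = (5*H)*I = 5*H*I)
C = 6
y(N) = 6
(y(7)*G(5, -1))*W(-3, 1) = (6*(5*(-1)*5))*(-5*1 - 5*(-3)) = (6*(-25))*(-5 + 15) = -150*10 = -1500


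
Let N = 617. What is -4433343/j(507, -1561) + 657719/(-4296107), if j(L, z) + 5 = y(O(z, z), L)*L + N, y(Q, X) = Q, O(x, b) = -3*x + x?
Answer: -6695863856585/2267579788954 ≈ -2.9529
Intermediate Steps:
O(x, b) = -2*x
j(L, z) = 612 - 2*L*z (j(L, z) = -5 + ((-2*z)*L + 617) = -5 + (-2*L*z + 617) = -5 + (617 - 2*L*z) = 612 - 2*L*z)
-4433343/j(507, -1561) + 657719/(-4296107) = -4433343/(612 - 2*507*(-1561)) + 657719/(-4296107) = -4433343/(612 + 1582854) + 657719*(-1/4296107) = -4433343/1583466 - 657719/4296107 = -4433343*1/1583466 - 657719/4296107 = -1477781/527822 - 657719/4296107 = -6695863856585/2267579788954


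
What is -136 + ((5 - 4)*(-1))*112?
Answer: -248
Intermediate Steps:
-136 + ((5 - 4)*(-1))*112 = -136 + (1*(-1))*112 = -136 - 1*112 = -136 - 112 = -248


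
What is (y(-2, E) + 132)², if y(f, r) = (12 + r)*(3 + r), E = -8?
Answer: 12544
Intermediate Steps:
y(f, r) = (3 + r)*(12 + r)
(y(-2, E) + 132)² = ((36 + (-8)² + 15*(-8)) + 132)² = ((36 + 64 - 120) + 132)² = (-20 + 132)² = 112² = 12544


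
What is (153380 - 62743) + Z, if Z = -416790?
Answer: -326153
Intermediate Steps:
(153380 - 62743) + Z = (153380 - 62743) - 416790 = 90637 - 416790 = -326153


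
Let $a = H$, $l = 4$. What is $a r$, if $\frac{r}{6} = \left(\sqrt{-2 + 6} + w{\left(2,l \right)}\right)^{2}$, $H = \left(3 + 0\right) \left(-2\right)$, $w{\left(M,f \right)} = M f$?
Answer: $-3600$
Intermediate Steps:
$H = -6$ ($H = 3 \left(-2\right) = -6$)
$a = -6$
$r = 600$ ($r = 6 \left(\sqrt{-2 + 6} + 2 \cdot 4\right)^{2} = 6 \left(\sqrt{4} + 8\right)^{2} = 6 \left(2 + 8\right)^{2} = 6 \cdot 10^{2} = 6 \cdot 100 = 600$)
$a r = \left(-6\right) 600 = -3600$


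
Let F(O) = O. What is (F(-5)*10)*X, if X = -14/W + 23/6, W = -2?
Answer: -1625/3 ≈ -541.67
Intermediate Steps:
X = 65/6 (X = -14/(-2) + 23/6 = -14*(-1/2) + 23*(1/6) = 7 + 23/6 = 65/6 ≈ 10.833)
(F(-5)*10)*X = -5*10*(65/6) = -50*65/6 = -1625/3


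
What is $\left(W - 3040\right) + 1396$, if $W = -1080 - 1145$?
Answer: $-3869$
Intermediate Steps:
$W = -2225$
$\left(W - 3040\right) + 1396 = \left(-2225 - 3040\right) + 1396 = -5265 + 1396 = -3869$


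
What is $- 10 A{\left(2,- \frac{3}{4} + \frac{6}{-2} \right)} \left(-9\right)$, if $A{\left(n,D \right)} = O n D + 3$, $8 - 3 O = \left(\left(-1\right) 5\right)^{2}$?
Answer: $4095$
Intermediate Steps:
$O = - \frac{17}{3}$ ($O = \frac{8}{3} - \frac{\left(\left(-1\right) 5\right)^{2}}{3} = \frac{8}{3} - \frac{\left(-5\right)^{2}}{3} = \frac{8}{3} - \frac{25}{3} = - \frac{17}{3} \approx -5.6667$)
$A{\left(n,D \right)} = 3 - \frac{17 D n}{3}$ ($A{\left(n,D \right)} = - \frac{17 n}{3} D + 3 = - \frac{17 D n}{3} + 3 = 3 - \frac{17 D n}{3}$)
$- 10 A{\left(2,- \frac{3}{4} + \frac{6}{-2} \right)} \left(-9\right) = - 10 \left(3 - \frac{17}{3} \left(- \frac{3}{4} + \frac{6}{-2}\right) 2\right) \left(-9\right) = - 10 \left(3 - \frac{17}{3} \left(\left(-3\right) \frac{1}{4} + 6 \left(- \frac{1}{2}\right)\right) 2\right) \left(-9\right) = - 10 \left(3 - \frac{17}{3} \left(- \frac{3}{4} - 3\right) 2\right) \left(-9\right) = - 10 \left(3 - \left(- \frac{85}{4}\right) 2\right) \left(-9\right) = - 10 \left(3 + \frac{85}{2}\right) \left(-9\right) = \left(-10\right) \frac{91}{2} \left(-9\right) = \left(-455\right) \left(-9\right) = 4095$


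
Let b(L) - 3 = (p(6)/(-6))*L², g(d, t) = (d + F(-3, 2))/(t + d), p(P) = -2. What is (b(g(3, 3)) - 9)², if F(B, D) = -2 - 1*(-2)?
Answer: 5041/144 ≈ 35.007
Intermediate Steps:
F(B, D) = 0 (F(B, D) = -2 + 2 = 0)
g(d, t) = d/(d + t) (g(d, t) = (d + 0)/(t + d) = d/(d + t))
b(L) = 3 + L²/3 (b(L) = 3 + (-2/(-6))*L² = 3 + (-2*(-⅙))*L² = 3 + L²/3)
(b(g(3, 3)) - 9)² = ((3 + (3/(3 + 3))²/3) - 9)² = ((3 + (3/6)²/3) - 9)² = ((3 + (3*(⅙))²/3) - 9)² = ((3 + (½)²/3) - 9)² = ((3 + (⅓)*(¼)) - 9)² = ((3 + 1/12) - 9)² = (37/12 - 9)² = (-71/12)² = 5041/144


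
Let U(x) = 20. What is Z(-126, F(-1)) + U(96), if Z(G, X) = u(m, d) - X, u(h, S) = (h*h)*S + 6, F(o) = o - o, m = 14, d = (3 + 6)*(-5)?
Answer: -8794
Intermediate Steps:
d = -45 (d = 9*(-5) = -45)
F(o) = 0
u(h, S) = 6 + S*h**2 (u(h, S) = h**2*S + 6 = S*h**2 + 6 = 6 + S*h**2)
Z(G, X) = -8814 - X (Z(G, X) = (6 - 45*14**2) - X = (6 - 45*196) - X = (6 - 8820) - X = -8814 - X)
Z(-126, F(-1)) + U(96) = (-8814 - 1*0) + 20 = (-8814 + 0) + 20 = -8814 + 20 = -8794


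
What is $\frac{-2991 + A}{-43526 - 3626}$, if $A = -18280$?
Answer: $\frac{21271}{47152} \approx 0.45112$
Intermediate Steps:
$\frac{-2991 + A}{-43526 - 3626} = \frac{-2991 - 18280}{-43526 - 3626} = - \frac{21271}{-47152} = \left(-21271\right) \left(- \frac{1}{47152}\right) = \frac{21271}{47152}$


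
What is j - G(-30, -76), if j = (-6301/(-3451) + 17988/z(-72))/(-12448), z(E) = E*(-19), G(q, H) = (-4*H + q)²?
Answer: -367663504819235/4897217472 ≈ -75076.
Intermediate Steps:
G(q, H) = (q - 4*H)²
z(E) = -19*E
j = -5891363/4897217472 (j = (-6301/(-3451) + 17988/((-19*(-72))))/(-12448) = (-6301*(-1/3451) + 17988/1368)*(-1/12448) = (6301/3451 + 17988*(1/1368))*(-1/12448) = (6301/3451 + 1499/114)*(-1/12448) = (5891363/393414)*(-1/12448) = -5891363/4897217472 ≈ -0.0012030)
j - G(-30, -76) = -5891363/4897217472 - (-1*(-30) + 4*(-76))² = -5891363/4897217472 - (30 - 304)² = -5891363/4897217472 - 1*(-274)² = -5891363/4897217472 - 1*75076 = -5891363/4897217472 - 75076 = -367663504819235/4897217472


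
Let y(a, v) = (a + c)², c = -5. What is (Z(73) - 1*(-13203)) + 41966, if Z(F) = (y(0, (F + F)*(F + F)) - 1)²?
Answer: 55745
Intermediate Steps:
y(a, v) = (-5 + a)² (y(a, v) = (a - 5)² = (-5 + a)²)
Z(F) = 576 (Z(F) = ((-5 + 0)² - 1)² = ((-5)² - 1)² = (25 - 1)² = 24² = 576)
(Z(73) - 1*(-13203)) + 41966 = (576 - 1*(-13203)) + 41966 = (576 + 13203) + 41966 = 13779 + 41966 = 55745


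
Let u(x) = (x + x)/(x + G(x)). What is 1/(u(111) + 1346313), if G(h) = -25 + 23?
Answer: 109/146748339 ≈ 7.4277e-7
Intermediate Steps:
G(h) = -2
u(x) = 2*x/(-2 + x) (u(x) = (x + x)/(x - 2) = (2*x)/(-2 + x) = 2*x/(-2 + x))
1/(u(111) + 1346313) = 1/(2*111/(-2 + 111) + 1346313) = 1/(2*111/109 + 1346313) = 1/(2*111*(1/109) + 1346313) = 1/(222/109 + 1346313) = 1/(146748339/109) = 109/146748339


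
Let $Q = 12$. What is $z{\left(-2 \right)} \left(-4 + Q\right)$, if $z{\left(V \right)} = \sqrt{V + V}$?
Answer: $16 i \approx 16.0 i$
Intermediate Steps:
$z{\left(V \right)} = \sqrt{2} \sqrt{V}$ ($z{\left(V \right)} = \sqrt{2 V} = \sqrt{2} \sqrt{V}$)
$z{\left(-2 \right)} \left(-4 + Q\right) = \sqrt{2} \sqrt{-2} \left(-4 + 12\right) = \sqrt{2} i \sqrt{2} \cdot 8 = 2 i 8 = 16 i$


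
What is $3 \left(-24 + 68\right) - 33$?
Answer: $99$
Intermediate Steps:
$3 \left(-24 + 68\right) - 33 = 3 \cdot 44 - 33 = 132 - 33 = 99$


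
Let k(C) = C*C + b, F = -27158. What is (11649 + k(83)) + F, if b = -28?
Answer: -8648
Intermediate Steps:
k(C) = -28 + C² (k(C) = C*C - 28 = C² - 28 = -28 + C²)
(11649 + k(83)) + F = (11649 + (-28 + 83²)) - 27158 = (11649 + (-28 + 6889)) - 27158 = (11649 + 6861) - 27158 = 18510 - 27158 = -8648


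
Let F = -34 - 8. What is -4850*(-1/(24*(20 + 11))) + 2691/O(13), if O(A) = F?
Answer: -149867/2604 ≈ -57.553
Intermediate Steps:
F = -42
O(A) = -42
-4850*(-1/(24*(20 + 11))) + 2691/O(13) = -4850*(-1/(24*(20 + 11))) + 2691/(-42) = -4850/(31*(-24)) + 2691*(-1/42) = -4850/(-744) - 897/14 = -4850*(-1/744) - 897/14 = 2425/372 - 897/14 = -149867/2604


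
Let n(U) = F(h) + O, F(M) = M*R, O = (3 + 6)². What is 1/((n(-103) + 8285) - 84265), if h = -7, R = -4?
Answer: -1/75871 ≈ -1.3180e-5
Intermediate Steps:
O = 81 (O = 9² = 81)
F(M) = -4*M (F(M) = M*(-4) = -4*M)
n(U) = 109 (n(U) = -4*(-7) + 81 = 28 + 81 = 109)
1/((n(-103) + 8285) - 84265) = 1/((109 + 8285) - 84265) = 1/(8394 - 84265) = 1/(-75871) = -1/75871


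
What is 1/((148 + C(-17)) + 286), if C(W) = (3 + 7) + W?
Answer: 1/427 ≈ 0.0023419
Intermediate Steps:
C(W) = 10 + W
1/((148 + C(-17)) + 286) = 1/((148 + (10 - 17)) + 286) = 1/((148 - 7) + 286) = 1/(141 + 286) = 1/427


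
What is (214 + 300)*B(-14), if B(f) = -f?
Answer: 7196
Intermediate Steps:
(214 + 300)*B(-14) = (214 + 300)*(-1*(-14)) = 514*14 = 7196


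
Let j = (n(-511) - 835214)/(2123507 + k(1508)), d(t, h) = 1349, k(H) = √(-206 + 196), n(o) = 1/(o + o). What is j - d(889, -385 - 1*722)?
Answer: (-1378678*√10 + 2928485972455*I)/(1022*(√10 - 2123507*I)) ≈ -1349.4 + 5.8572e-7*I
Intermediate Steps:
n(o) = 1/(2*o)
k(H) = I*√10 (k(H) = √(-10) = I*√10)
j = -853588709/(1022*(2123507 + I*√10)) (j = ((½)/(-511) - 835214)/(2123507 + I*√10) = ((½)*(-1/511) - 835214)/(2123507 + I*√10) = (-1/1022 - 835214)/(2123507 + I*√10) = -853588709/(1022*(2123507 + I*√10)) ≈ -0.39332 + 5.8572e-7*I)
j - d(889, -385 - 1*722) = (-1812601598682463/4608486182598298 + 853588709*I*√10/4608486182598298) - 1*1349 = (-1812601598682463/4608486182598298 + 853588709*I*√10/4608486182598298) - 1349 = -6218660461923786465/4608486182598298 + 853588709*I*√10/4608486182598298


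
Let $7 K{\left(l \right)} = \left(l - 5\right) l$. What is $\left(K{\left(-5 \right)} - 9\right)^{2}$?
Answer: $\frac{169}{49} \approx 3.449$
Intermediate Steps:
$K{\left(l \right)} = \frac{l \left(-5 + l\right)}{7}$ ($K{\left(l \right)} = \frac{\left(l - 5\right) l}{7} = \frac{\left(-5 + l\right) l}{7} = \frac{l \left(-5 + l\right)}{7}$)
$\left(K{\left(-5 \right)} - 9\right)^{2} = \left(\frac{1}{7} \left(-5\right) \left(-5 - 5\right) - 9\right)^{2} = \left(\frac{1}{7} \left(-5\right) \left(-10\right) - 9\right)^{2} = \left(\frac{50}{7} - 9\right)^{2} = \left(- \frac{13}{7}\right)^{2} = \frac{169}{49}$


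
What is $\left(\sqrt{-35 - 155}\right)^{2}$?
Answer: $-190$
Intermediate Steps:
$\left(\sqrt{-35 - 155}\right)^{2} = \left(\sqrt{-190}\right)^{2} = \left(i \sqrt{190}\right)^{2} = -190$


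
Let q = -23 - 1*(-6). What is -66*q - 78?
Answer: 1044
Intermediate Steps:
q = -17 (q = -23 + 6 = -17)
-66*q - 78 = -66*(-17) - 78 = 1122 - 78 = 1044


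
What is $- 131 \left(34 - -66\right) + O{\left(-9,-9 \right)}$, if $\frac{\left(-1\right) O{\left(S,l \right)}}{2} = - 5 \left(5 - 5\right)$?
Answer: $-13100$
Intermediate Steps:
$O{\left(S,l \right)} = 0$ ($O{\left(S,l \right)} = - 2 \left(- 5 \left(5 - 5\right)\right) = - 2 \left(\left(-5\right) 0\right) = \left(-2\right) 0 = 0$)
$- 131 \left(34 - -66\right) + O{\left(-9,-9 \right)} = - 131 \left(34 - -66\right) + 0 = - 131 \left(34 + 66\right) + 0 = \left(-131\right) 100 + 0 = -13100 + 0 = -13100$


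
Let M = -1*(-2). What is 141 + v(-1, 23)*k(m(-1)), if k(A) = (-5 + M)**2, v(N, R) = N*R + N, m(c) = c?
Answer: -75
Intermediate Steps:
M = 2
v(N, R) = N + N*R
k(A) = 9 (k(A) = (-5 + 2)**2 = (-3)**2 = 9)
141 + v(-1, 23)*k(m(-1)) = 141 - (1 + 23)*9 = 141 - 1*24*9 = 141 - 24*9 = 141 - 216 = -75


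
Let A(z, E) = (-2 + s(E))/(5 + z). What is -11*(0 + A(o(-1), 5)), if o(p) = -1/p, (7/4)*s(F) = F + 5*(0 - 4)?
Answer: 407/21 ≈ 19.381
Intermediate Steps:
s(F) = -80/7 + 4*F/7 (s(F) = 4*(F + 5*(0 - 4))/7 = 4*(F + 5*(-4))/7 = 4*(F - 20)/7 = 4*(-20 + F)/7 = -80/7 + 4*F/7)
A(z, E) = (-94/7 + 4*E/7)/(5 + z) (A(z, E) = (-2 + (-80/7 + 4*E/7))/(5 + z) = (-94/7 + 4*E/7)/(5 + z))
-11*(0 + A(o(-1), 5)) = -11*(0 + 2*(-47 + 2*5)/(7*(5 - 1/(-1)))) = -11*(0 + 2*(-47 + 10)/(7*(5 - 1*(-1)))) = -11*(0 + (2/7)*(-37)/(5 + 1)) = -11*(0 + (2/7)*(-37)/6) = -11*(0 + (2/7)*(⅙)*(-37)) = -11*(0 - 37/21) = -11*(-37/21) = 407/21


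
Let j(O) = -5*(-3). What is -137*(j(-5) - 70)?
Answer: 7535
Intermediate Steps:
j(O) = 15
-137*(j(-5) - 70) = -137*(15 - 70) = -137*(-55) = 7535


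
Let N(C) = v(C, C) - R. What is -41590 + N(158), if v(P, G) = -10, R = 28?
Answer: -41628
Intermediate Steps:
N(C) = -38 (N(C) = -10 - 1*28 = -10 - 28 = -38)
-41590 + N(158) = -41590 - 38 = -41628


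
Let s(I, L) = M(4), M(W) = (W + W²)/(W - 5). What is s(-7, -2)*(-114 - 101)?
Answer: 4300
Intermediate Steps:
M(W) = (W + W²)/(-5 + W)
s(I, L) = -20 (s(I, L) = 4*(1 + 4)/(-5 + 4) = 4*5/(-1) = 4*(-1)*5 = -20)
s(-7, -2)*(-114 - 101) = -20*(-114 - 101) = -20*(-215) = 4300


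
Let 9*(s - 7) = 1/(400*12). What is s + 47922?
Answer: 2070532801/43200 ≈ 47929.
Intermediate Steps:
s = 302401/43200 (s = 7 + 1/(9*((400*12))) = 7 + (1/9)/4800 = 7 + (1/9)*(1/4800) = 7 + 1/43200 = 302401/43200 ≈ 7.0000)
s + 47922 = 302401/43200 + 47922 = 2070532801/43200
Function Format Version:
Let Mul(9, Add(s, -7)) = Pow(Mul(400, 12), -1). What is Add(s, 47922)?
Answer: Rational(2070532801, 43200) ≈ 47929.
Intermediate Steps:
s = Rational(302401, 43200) (s = Add(7, Mul(Rational(1, 9), Pow(Mul(400, 12), -1))) = Add(7, Mul(Rational(1, 9), Pow(4800, -1))) = Add(7, Mul(Rational(1, 9), Rational(1, 4800))) = Add(7, Rational(1, 43200)) = Rational(302401, 43200) ≈ 7.0000)
Add(s, 47922) = Add(Rational(302401, 43200), 47922) = Rational(2070532801, 43200)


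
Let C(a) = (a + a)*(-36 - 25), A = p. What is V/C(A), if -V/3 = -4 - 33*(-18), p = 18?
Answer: 295/366 ≈ 0.80601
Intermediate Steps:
A = 18
V = -1770 (V = -3*(-4 - 33*(-18)) = -3*(-4 + 594) = -3*590 = -1770)
C(a) = -122*a (C(a) = (2*a)*(-61) = -122*a)
V/C(A) = -1770/((-122*18)) = -1770/(-2196) = -1770*(-1/2196) = 295/366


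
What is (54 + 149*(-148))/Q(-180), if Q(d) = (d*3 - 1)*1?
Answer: 21998/541 ≈ 40.662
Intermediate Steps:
Q(d) = -1 + 3*d (Q(d) = (3*d - 1)*1 = (-1 + 3*d)*1 = -1 + 3*d)
(54 + 149*(-148))/Q(-180) = (54 + 149*(-148))/(-1 + 3*(-180)) = (54 - 22052)/(-1 - 540) = -21998/(-541) = -21998*(-1/541) = 21998/541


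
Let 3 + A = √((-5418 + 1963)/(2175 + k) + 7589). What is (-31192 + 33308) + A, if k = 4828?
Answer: 2113 + 2*√93038902734/7003 ≈ 2200.1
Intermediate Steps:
A = -3 + 2*√93038902734/7003 (A = -3 + √((-5418 + 1963)/(2175 + 4828) + 7589) = -3 + √(-3455/7003 + 7589) = -3 + √(53142312/7003) = -3 + 2*√93038902734/7003 ≈ 84.112)
(-31192 + 33308) + A = (-31192 + 33308) + (-3 + 2*√93038902734/7003) = 2116 + (-3 + 2*√93038902734/7003) = 2113 + 2*√93038902734/7003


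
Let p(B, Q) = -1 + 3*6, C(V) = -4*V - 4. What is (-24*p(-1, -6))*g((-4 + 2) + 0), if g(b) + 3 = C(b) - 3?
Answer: 816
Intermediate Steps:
C(V) = -4 - 4*V
p(B, Q) = 17 (p(B, Q) = -1 + 18 = 17)
g(b) = -10 - 4*b (g(b) = -3 + ((-4 - 4*b) - 3) = -3 + (-7 - 4*b) = -10 - 4*b)
(-24*p(-1, -6))*g((-4 + 2) + 0) = (-24*17)*(-10 - 4*((-4 + 2) + 0)) = -408*(-10 - 4*(-2 + 0)) = -408*(-10 - 4*(-2)) = -408*(-10 + 8) = -408*(-2) = 816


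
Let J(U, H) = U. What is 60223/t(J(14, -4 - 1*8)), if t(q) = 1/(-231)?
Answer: -13911513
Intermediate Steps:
t(q) = -1/231
60223/t(J(14, -4 - 1*8)) = 60223/(-1/231) = 60223*(-231) = -13911513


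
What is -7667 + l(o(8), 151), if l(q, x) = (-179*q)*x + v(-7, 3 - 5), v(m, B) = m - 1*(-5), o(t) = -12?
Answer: 316679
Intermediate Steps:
v(m, B) = 5 + m (v(m, B) = m + 5 = 5 + m)
l(q, x) = -2 - 179*q*x (l(q, x) = (-179*q)*x + (5 - 7) = -179*q*x - 2 = -2 - 179*q*x)
-7667 + l(o(8), 151) = -7667 + (-2 - 179*(-12)*151) = -7667 + (-2 + 324348) = -7667 + 324346 = 316679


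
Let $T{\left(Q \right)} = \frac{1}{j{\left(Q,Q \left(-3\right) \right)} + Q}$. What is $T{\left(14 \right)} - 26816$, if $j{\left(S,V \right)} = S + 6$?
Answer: $- \frac{911743}{34} \approx -26816.0$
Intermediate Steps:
$j{\left(S,V \right)} = 6 + S$
$T{\left(Q \right)} = \frac{1}{6 + 2 Q}$ ($T{\left(Q \right)} = \frac{1}{\left(6 + Q\right) + Q} = \frac{1}{6 + 2 Q}$)
$T{\left(14 \right)} - 26816 = \frac{1}{2 \left(3 + 14\right)} - 26816 = \frac{1}{2 \cdot 17} - 26816 = \frac{1}{2} \cdot \frac{1}{17} - 26816 = \frac{1}{34} - 26816 = - \frac{911743}{34}$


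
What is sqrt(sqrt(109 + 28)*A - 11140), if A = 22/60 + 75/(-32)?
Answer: sqrt(-160416000 - 28470*sqrt(137))/120 ≈ 105.66*I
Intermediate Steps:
A = -949/480 (A = 22*(1/60) + 75*(-1/32) = 11/30 - 75/32 = -949/480 ≈ -1.9771)
sqrt(sqrt(109 + 28)*A - 11140) = sqrt(sqrt(109 + 28)*(-949/480) - 11140) = sqrt(sqrt(137)*(-949/480) - 11140) = sqrt(-949*sqrt(137)/480 - 11140) = sqrt(-11140 - 949*sqrt(137)/480)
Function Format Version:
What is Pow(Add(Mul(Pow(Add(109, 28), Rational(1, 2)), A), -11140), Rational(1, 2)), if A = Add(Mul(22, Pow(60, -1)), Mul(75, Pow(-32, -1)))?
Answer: Mul(Rational(1, 120), Pow(Add(-160416000, Mul(-28470, Pow(137, Rational(1, 2)))), Rational(1, 2))) ≈ Mul(105.66, I)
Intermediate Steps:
A = Rational(-949, 480) (A = Add(Mul(22, Rational(1, 60)), Mul(75, Rational(-1, 32))) = Add(Rational(11, 30), Rational(-75, 32)) = Rational(-949, 480) ≈ -1.9771)
Pow(Add(Mul(Pow(Add(109, 28), Rational(1, 2)), A), -11140), Rational(1, 2)) = Pow(Add(Mul(Pow(Add(109, 28), Rational(1, 2)), Rational(-949, 480)), -11140), Rational(1, 2)) = Pow(Add(Mul(Pow(137, Rational(1, 2)), Rational(-949, 480)), -11140), Rational(1, 2)) = Pow(Add(Mul(Rational(-949, 480), Pow(137, Rational(1, 2))), -11140), Rational(1, 2)) = Pow(Add(-11140, Mul(Rational(-949, 480), Pow(137, Rational(1, 2)))), Rational(1, 2))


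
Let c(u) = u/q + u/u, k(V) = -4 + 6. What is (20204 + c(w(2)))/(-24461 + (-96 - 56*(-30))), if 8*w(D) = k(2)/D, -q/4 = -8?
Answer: -5172481/5856512 ≈ -0.88320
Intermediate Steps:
q = 32 (q = -4*(-8) = 32)
k(V) = 2
w(D) = 1/(4*D) (w(D) = (2/D)/8 = 1/(4*D))
c(u) = 1 + u/32 (c(u) = u/32 + u/u = u*(1/32) + 1 = u/32 + 1 = 1 + u/32)
(20204 + c(w(2)))/(-24461 + (-96 - 56*(-30))) = (20204 + (1 + ((1/4)/2)/32))/(-24461 + (-96 - 56*(-30))) = (20204 + (1 + ((1/4)*(1/2))/32))/(-24461 + (-96 + 1680)) = (20204 + (1 + (1/32)*(1/8)))/(-24461 + 1584) = (20204 + (1 + 1/256))/(-22877) = (20204 + 257/256)*(-1/22877) = (5172481/256)*(-1/22877) = -5172481/5856512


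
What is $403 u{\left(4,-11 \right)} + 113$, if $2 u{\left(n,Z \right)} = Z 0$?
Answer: $113$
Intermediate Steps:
$u{\left(n,Z \right)} = 0$ ($u{\left(n,Z \right)} = \frac{Z 0}{2} = \frac{1}{2} \cdot 0 = 0$)
$403 u{\left(4,-11 \right)} + 113 = 403 \cdot 0 + 113 = 0 + 113 = 113$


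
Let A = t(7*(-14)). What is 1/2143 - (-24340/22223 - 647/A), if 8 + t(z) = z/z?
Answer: -30447376282/333367223 ≈ -91.333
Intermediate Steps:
t(z) = -7 (t(z) = -8 + z/z = -8 + 1 = -7)
A = -7
1/2143 - (-24340/22223 - 647/A) = 1/2143 - (-24340/22223 - 647/(-7)) = 1/2143 - (-24340*1/22223 - 647*(-⅐)) = 1/2143 - (-24340/22223 + 647/7) = 1/2143 - 1*14207901/155561 = 1/2143 - 14207901/155561 = -30447376282/333367223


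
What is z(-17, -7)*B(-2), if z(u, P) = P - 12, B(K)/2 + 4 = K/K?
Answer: 114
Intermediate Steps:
B(K) = -6 (B(K) = -8 + 2*(K/K) = -8 + 2*1 = -8 + 2 = -6)
z(u, P) = -12 + P
z(-17, -7)*B(-2) = (-12 - 7)*(-6) = -19*(-6) = 114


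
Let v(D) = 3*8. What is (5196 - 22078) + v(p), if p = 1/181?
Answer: -16858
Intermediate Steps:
p = 1/181 ≈ 0.0055249
v(D) = 24
(5196 - 22078) + v(p) = (5196 - 22078) + 24 = -16882 + 24 = -16858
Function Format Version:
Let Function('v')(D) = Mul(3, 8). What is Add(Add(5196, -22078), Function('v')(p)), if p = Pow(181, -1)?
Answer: -16858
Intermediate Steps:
p = Rational(1, 181) ≈ 0.0055249
Function('v')(D) = 24
Add(Add(5196, -22078), Function('v')(p)) = Add(Add(5196, -22078), 24) = Add(-16882, 24) = -16858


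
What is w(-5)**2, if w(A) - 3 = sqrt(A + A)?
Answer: (3 + I*sqrt(10))**2 ≈ -1.0 + 18.974*I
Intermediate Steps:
w(A) = 3 + sqrt(2)*sqrt(A) (w(A) = 3 + sqrt(A + A) = 3 + sqrt(2*A) = 3 + sqrt(2)*sqrt(A))
w(-5)**2 = (3 + sqrt(2)*sqrt(-5))**2 = (3 + sqrt(2)*(I*sqrt(5)))**2 = (3 + I*sqrt(10))**2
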